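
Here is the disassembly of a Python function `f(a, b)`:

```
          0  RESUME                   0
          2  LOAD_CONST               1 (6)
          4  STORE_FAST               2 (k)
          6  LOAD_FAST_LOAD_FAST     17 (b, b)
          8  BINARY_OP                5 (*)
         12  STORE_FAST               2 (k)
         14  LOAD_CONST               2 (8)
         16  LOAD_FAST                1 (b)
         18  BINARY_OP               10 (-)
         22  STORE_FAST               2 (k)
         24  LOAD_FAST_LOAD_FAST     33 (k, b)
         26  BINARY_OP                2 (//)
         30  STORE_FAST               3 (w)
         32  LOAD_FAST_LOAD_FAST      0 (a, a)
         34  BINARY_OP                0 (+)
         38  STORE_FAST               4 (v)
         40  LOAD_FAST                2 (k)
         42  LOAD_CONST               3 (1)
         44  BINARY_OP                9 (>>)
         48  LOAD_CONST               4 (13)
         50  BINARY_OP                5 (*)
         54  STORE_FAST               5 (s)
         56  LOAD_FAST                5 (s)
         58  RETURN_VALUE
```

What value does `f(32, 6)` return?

LOAD_CONST → push 6. Stack: [6]
STORE_FAST k → k=6. Stack: []
LOAD_FAST_LOAD_FAST b,b → push 6,6. Stack: [6, 6]
BINARY_OP * → 6 * 6 = 36. Stack: [36]
STORE_FAST k → k=36. Stack: []
LOAD_CONST → push 8. Stack: [8]
LOAD_FAST b → push 6. Stack: [8, 6]
BINARY_OP - → 8 - 6 = 2. Stack: [2]
STORE_FAST k → k=2. Stack: []
LOAD_FAST_LOAD_FAST k,b → push 2,6. Stack: [2, 6]
BINARY_OP // → 2 // 6 = 0. Stack: [0]
STORE_FAST w → w=0. Stack: []
LOAD_FAST_LOAD_FAST a,a → push 32,32. Stack: [32, 32]
BINARY_OP + → 32 + 32 = 64. Stack: [64]
STORE_FAST v → v=64. Stack: []
LOAD_FAST k → push 2. Stack: [2]
LOAD_CONST → push 1. Stack: [2, 1]
BINARY_OP >> → 2 >> 1 = 1. Stack: [1]
LOAD_CONST → push 13. Stack: [1, 13]
BINARY_OP * → 1 * 13 = 13. Stack: [13]
STORE_FAST s → s=13. Stack: []
LOAD_FAST s → push 13. Stack: [13]
RETURN_VALUE → return 13.

13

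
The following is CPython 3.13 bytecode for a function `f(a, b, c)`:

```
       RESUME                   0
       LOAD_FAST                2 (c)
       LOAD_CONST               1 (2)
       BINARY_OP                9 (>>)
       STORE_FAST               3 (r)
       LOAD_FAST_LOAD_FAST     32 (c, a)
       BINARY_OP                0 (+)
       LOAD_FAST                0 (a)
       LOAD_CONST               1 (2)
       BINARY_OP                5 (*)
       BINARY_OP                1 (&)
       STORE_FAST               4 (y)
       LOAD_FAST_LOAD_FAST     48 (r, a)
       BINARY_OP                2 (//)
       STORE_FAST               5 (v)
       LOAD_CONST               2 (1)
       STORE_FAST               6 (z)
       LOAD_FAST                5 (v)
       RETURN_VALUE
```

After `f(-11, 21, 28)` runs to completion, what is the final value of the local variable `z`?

1

LOAD_FAST c → push 28. Stack: [28]
LOAD_CONST → push 2. Stack: [28, 2]
BINARY_OP >> → 28 >> 2 = 7. Stack: [7]
STORE_FAST r → r=7. Stack: []
LOAD_FAST_LOAD_FAST c,a → push 28,-11. Stack: [28, -11]
BINARY_OP + → 28 + -11 = 17. Stack: [17]
LOAD_FAST a → push -11. Stack: [17, -11]
LOAD_CONST → push 2. Stack: [17, -11, 2]
BINARY_OP * → -11 * 2 = -22. Stack: [17, -22]
BINARY_OP & → 17 & -22 = 0. Stack: [0]
STORE_FAST y → y=0. Stack: []
LOAD_FAST_LOAD_FAST r,a → push 7,-11. Stack: [7, -11]
BINARY_OP // → 7 // -11 = -1. Stack: [-1]
STORE_FAST v → v=-1. Stack: []
LOAD_CONST → push 1. Stack: [1]
STORE_FAST z → z=1. Stack: []
LOAD_FAST v → push -1. Stack: [-1]
RETURN_VALUE → return -1.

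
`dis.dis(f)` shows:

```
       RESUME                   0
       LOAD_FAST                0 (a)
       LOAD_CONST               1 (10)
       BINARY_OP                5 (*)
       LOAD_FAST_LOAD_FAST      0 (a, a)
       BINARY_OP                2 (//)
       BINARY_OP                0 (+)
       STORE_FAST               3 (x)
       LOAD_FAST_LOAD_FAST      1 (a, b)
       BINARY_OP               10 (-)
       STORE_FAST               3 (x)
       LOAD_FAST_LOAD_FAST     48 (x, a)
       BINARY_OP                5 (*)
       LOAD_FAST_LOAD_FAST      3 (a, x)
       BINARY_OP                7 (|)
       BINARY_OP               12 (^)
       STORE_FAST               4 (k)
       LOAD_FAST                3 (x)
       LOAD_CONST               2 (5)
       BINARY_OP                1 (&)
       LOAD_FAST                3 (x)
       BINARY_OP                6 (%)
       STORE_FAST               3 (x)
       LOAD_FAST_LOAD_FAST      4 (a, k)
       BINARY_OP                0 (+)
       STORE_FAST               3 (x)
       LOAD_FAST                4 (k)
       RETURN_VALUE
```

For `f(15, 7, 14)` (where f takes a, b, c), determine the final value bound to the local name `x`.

LOAD_FAST a → push 15. Stack: [15]
LOAD_CONST → push 10. Stack: [15, 10]
BINARY_OP * → 15 * 10 = 150. Stack: [150]
LOAD_FAST_LOAD_FAST a,a → push 15,15. Stack: [150, 15, 15]
BINARY_OP // → 15 // 15 = 1. Stack: [150, 1]
BINARY_OP + → 150 + 1 = 151. Stack: [151]
STORE_FAST x → x=151. Stack: []
LOAD_FAST_LOAD_FAST a,b → push 15,7. Stack: [15, 7]
BINARY_OP - → 15 - 7 = 8. Stack: [8]
STORE_FAST x → x=8. Stack: []
LOAD_FAST_LOAD_FAST x,a → push 8,15. Stack: [8, 15]
BINARY_OP * → 8 * 15 = 120. Stack: [120]
LOAD_FAST_LOAD_FAST a,x → push 15,8. Stack: [120, 15, 8]
BINARY_OP | → 15 | 8 = 15. Stack: [120, 15]
BINARY_OP ^ → 120 ^ 15 = 119. Stack: [119]
STORE_FAST k → k=119. Stack: []
LOAD_FAST x → push 8. Stack: [8]
LOAD_CONST → push 5. Stack: [8, 5]
BINARY_OP & → 8 & 5 = 0. Stack: [0]
LOAD_FAST x → push 8. Stack: [0, 8]
BINARY_OP % → 0 % 8 = 0. Stack: [0]
STORE_FAST x → x=0. Stack: []
LOAD_FAST_LOAD_FAST a,k → push 15,119. Stack: [15, 119]
BINARY_OP + → 15 + 119 = 134. Stack: [134]
STORE_FAST x → x=134. Stack: []
LOAD_FAST k → push 119. Stack: [119]
RETURN_VALUE → return 119.

134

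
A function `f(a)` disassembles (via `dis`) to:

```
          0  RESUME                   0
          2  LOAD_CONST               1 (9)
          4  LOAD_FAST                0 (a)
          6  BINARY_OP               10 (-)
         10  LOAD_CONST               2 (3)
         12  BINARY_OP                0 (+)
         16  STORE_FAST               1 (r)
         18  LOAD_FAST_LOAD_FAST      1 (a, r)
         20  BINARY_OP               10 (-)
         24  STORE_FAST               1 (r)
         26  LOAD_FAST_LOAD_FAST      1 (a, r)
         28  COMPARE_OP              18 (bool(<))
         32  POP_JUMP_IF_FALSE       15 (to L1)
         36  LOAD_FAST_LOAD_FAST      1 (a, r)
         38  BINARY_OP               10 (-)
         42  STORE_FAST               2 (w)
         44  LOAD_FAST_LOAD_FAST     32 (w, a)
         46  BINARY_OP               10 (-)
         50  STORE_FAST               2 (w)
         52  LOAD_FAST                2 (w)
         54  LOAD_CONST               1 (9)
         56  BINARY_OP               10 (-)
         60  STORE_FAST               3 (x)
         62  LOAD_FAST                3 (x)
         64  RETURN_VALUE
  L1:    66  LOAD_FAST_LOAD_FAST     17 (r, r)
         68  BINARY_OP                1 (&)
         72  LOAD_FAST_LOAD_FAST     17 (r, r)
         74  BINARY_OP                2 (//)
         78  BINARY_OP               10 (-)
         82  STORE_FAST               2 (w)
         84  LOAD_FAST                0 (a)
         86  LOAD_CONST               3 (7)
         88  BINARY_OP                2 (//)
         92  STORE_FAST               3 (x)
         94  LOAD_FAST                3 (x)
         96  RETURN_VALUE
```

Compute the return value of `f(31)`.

LOAD_CONST → push 9. Stack: [9]
LOAD_FAST a → push 31. Stack: [9, 31]
BINARY_OP - → 9 - 31 = -22. Stack: [-22]
LOAD_CONST → push 3. Stack: [-22, 3]
BINARY_OP + → -22 + 3 = -19. Stack: [-19]
STORE_FAST r → r=-19. Stack: []
LOAD_FAST_LOAD_FAST a,r → push 31,-19. Stack: [31, -19]
BINARY_OP - → 31 - -19 = 50. Stack: [50]
STORE_FAST r → r=50. Stack: []
LOAD_FAST_LOAD_FAST a,r → push 31,50. Stack: [31, 50]
COMPARE_OP bool(<) → 31 vs 50 = True. Stack: [True]
POP_JUMP_IF_FALSE → pop True; no jump. Stack: []
LOAD_FAST_LOAD_FAST a,r → push 31,50. Stack: [31, 50]
BINARY_OP - → 31 - 50 = -19. Stack: [-19]
STORE_FAST w → w=-19. Stack: []
LOAD_FAST_LOAD_FAST w,a → push -19,31. Stack: [-19, 31]
BINARY_OP - → -19 - 31 = -50. Stack: [-50]
STORE_FAST w → w=-50. Stack: []
LOAD_FAST w → push -50. Stack: [-50]
LOAD_CONST → push 9. Stack: [-50, 9]
BINARY_OP - → -50 - 9 = -59. Stack: [-59]
STORE_FAST x → x=-59. Stack: []
LOAD_FAST x → push -59. Stack: [-59]
RETURN_VALUE → return -59.

-59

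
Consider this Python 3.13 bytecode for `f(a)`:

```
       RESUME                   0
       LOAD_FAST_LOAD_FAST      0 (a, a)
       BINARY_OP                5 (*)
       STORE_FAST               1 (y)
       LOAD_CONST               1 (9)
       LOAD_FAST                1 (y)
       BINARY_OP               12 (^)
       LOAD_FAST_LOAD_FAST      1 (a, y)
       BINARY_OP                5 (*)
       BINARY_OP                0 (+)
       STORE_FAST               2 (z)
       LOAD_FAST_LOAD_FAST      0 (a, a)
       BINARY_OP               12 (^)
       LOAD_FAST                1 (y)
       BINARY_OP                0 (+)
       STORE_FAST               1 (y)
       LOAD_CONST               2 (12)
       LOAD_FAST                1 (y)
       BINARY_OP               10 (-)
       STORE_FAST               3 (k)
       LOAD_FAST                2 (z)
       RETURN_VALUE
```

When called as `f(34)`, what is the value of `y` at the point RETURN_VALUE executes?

LOAD_FAST_LOAD_FAST a,a → push 34,34. Stack: [34, 34]
BINARY_OP * → 34 * 34 = 1156. Stack: [1156]
STORE_FAST y → y=1156. Stack: []
LOAD_CONST → push 9. Stack: [9]
LOAD_FAST y → push 1156. Stack: [9, 1156]
BINARY_OP ^ → 9 ^ 1156 = 1165. Stack: [1165]
LOAD_FAST_LOAD_FAST a,y → push 34,1156. Stack: [1165, 34, 1156]
BINARY_OP * → 34 * 1156 = 39304. Stack: [1165, 39304]
BINARY_OP + → 1165 + 39304 = 40469. Stack: [40469]
STORE_FAST z → z=40469. Stack: []
LOAD_FAST_LOAD_FAST a,a → push 34,34. Stack: [34, 34]
BINARY_OP ^ → 34 ^ 34 = 0. Stack: [0]
LOAD_FAST y → push 1156. Stack: [0, 1156]
BINARY_OP + → 0 + 1156 = 1156. Stack: [1156]
STORE_FAST y → y=1156. Stack: []
LOAD_CONST → push 12. Stack: [12]
LOAD_FAST y → push 1156. Stack: [12, 1156]
BINARY_OP - → 12 - 1156 = -1144. Stack: [-1144]
STORE_FAST k → k=-1144. Stack: []
LOAD_FAST z → push 40469. Stack: [40469]
RETURN_VALUE → return 40469.

1156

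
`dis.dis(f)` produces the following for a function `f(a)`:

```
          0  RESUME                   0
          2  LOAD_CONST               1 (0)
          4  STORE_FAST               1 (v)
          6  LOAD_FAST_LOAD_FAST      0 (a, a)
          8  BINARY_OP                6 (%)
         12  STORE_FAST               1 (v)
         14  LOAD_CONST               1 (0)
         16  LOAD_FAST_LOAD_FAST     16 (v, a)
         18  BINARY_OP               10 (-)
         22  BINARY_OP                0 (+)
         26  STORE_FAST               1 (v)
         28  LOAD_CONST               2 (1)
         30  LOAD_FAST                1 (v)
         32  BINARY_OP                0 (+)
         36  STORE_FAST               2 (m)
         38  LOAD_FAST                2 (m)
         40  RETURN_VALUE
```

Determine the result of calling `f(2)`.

-1

LOAD_CONST → push 0. Stack: [0]
STORE_FAST v → v=0. Stack: []
LOAD_FAST_LOAD_FAST a,a → push 2,2. Stack: [2, 2]
BINARY_OP % → 2 % 2 = 0. Stack: [0]
STORE_FAST v → v=0. Stack: []
LOAD_CONST → push 0. Stack: [0]
LOAD_FAST_LOAD_FAST v,a → push 0,2. Stack: [0, 0, 2]
BINARY_OP - → 0 - 2 = -2. Stack: [0, -2]
BINARY_OP + → 0 + -2 = -2. Stack: [-2]
STORE_FAST v → v=-2. Stack: []
LOAD_CONST → push 1. Stack: [1]
LOAD_FAST v → push -2. Stack: [1, -2]
BINARY_OP + → 1 + -2 = -1. Stack: [-1]
STORE_FAST m → m=-1. Stack: []
LOAD_FAST m → push -1. Stack: [-1]
RETURN_VALUE → return -1.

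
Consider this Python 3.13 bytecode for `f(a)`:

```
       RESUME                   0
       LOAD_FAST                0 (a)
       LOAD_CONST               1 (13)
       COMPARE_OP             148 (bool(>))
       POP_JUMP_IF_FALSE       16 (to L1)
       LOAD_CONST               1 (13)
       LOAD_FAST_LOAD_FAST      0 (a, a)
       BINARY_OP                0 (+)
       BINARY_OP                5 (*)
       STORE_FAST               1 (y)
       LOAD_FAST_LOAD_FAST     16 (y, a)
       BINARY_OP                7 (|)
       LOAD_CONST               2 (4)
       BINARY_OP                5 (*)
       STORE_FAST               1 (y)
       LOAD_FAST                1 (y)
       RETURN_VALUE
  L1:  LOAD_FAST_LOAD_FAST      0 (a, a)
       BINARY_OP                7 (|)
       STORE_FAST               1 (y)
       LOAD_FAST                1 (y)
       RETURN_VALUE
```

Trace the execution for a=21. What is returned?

LOAD_FAST a → push 21. Stack: [21]
LOAD_CONST → push 13. Stack: [21, 13]
COMPARE_OP bool(>) → 21 vs 13 = True. Stack: [True]
POP_JUMP_IF_FALSE → pop True; no jump. Stack: []
LOAD_CONST → push 13. Stack: [13]
LOAD_FAST_LOAD_FAST a,a → push 21,21. Stack: [13, 21, 21]
BINARY_OP + → 21 + 21 = 42. Stack: [13, 42]
BINARY_OP * → 13 * 42 = 546. Stack: [546]
STORE_FAST y → y=546. Stack: []
LOAD_FAST_LOAD_FAST y,a → push 546,21. Stack: [546, 21]
BINARY_OP | → 546 | 21 = 567. Stack: [567]
LOAD_CONST → push 4. Stack: [567, 4]
BINARY_OP * → 567 * 4 = 2268. Stack: [2268]
STORE_FAST y → y=2268. Stack: []
LOAD_FAST y → push 2268. Stack: [2268]
RETURN_VALUE → return 2268.

2268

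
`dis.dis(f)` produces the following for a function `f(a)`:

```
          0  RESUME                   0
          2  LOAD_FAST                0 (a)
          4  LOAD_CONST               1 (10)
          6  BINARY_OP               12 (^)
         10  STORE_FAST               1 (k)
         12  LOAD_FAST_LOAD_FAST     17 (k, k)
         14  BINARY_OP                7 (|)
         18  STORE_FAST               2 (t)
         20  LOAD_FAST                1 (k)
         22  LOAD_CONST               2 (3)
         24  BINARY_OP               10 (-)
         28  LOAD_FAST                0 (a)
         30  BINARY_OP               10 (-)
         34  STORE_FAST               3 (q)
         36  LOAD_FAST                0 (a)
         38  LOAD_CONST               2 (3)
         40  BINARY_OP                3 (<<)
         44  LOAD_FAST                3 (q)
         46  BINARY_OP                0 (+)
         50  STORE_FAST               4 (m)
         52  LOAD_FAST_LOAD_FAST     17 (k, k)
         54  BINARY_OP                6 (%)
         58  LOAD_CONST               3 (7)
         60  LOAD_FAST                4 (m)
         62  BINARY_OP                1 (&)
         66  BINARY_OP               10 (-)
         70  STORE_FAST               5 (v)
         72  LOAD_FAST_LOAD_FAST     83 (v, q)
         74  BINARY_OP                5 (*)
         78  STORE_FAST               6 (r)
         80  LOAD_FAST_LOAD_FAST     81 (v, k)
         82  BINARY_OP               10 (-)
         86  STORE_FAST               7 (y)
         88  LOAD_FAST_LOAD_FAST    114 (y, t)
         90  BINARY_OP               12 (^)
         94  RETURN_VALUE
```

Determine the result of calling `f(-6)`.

-3

LOAD_FAST a → push -6. Stack: [-6]
LOAD_CONST → push 10. Stack: [-6, 10]
BINARY_OP ^ → -6 ^ 10 = -16. Stack: [-16]
STORE_FAST k → k=-16. Stack: []
LOAD_FAST_LOAD_FAST k,k → push -16,-16. Stack: [-16, -16]
BINARY_OP | → -16 | -16 = -16. Stack: [-16]
STORE_FAST t → t=-16. Stack: []
LOAD_FAST k → push -16. Stack: [-16]
LOAD_CONST → push 3. Stack: [-16, 3]
BINARY_OP - → -16 - 3 = -19. Stack: [-19]
LOAD_FAST a → push -6. Stack: [-19, -6]
BINARY_OP - → -19 - -6 = -13. Stack: [-13]
STORE_FAST q → q=-13. Stack: []
LOAD_FAST a → push -6. Stack: [-6]
LOAD_CONST → push 3. Stack: [-6, 3]
BINARY_OP << → -6 << 3 = -48. Stack: [-48]
LOAD_FAST q → push -13. Stack: [-48, -13]
BINARY_OP + → -48 + -13 = -61. Stack: [-61]
STORE_FAST m → m=-61. Stack: []
LOAD_FAST_LOAD_FAST k,k → push -16,-16. Stack: [-16, -16]
BINARY_OP % → -16 % -16 = 0. Stack: [0]
LOAD_CONST → push 7. Stack: [0, 7]
LOAD_FAST m → push -61. Stack: [0, 7, -61]
BINARY_OP & → 7 & -61 = 3. Stack: [0, 3]
BINARY_OP - → 0 - 3 = -3. Stack: [-3]
STORE_FAST v → v=-3. Stack: []
LOAD_FAST_LOAD_FAST v,q → push -3,-13. Stack: [-3, -13]
BINARY_OP * → -3 * -13 = 39. Stack: [39]
STORE_FAST r → r=39. Stack: []
LOAD_FAST_LOAD_FAST v,k → push -3,-16. Stack: [-3, -16]
BINARY_OP - → -3 - -16 = 13. Stack: [13]
STORE_FAST y → y=13. Stack: []
LOAD_FAST_LOAD_FAST y,t → push 13,-16. Stack: [13, -16]
BINARY_OP ^ → 13 ^ -16 = -3. Stack: [-3]
RETURN_VALUE → return -3.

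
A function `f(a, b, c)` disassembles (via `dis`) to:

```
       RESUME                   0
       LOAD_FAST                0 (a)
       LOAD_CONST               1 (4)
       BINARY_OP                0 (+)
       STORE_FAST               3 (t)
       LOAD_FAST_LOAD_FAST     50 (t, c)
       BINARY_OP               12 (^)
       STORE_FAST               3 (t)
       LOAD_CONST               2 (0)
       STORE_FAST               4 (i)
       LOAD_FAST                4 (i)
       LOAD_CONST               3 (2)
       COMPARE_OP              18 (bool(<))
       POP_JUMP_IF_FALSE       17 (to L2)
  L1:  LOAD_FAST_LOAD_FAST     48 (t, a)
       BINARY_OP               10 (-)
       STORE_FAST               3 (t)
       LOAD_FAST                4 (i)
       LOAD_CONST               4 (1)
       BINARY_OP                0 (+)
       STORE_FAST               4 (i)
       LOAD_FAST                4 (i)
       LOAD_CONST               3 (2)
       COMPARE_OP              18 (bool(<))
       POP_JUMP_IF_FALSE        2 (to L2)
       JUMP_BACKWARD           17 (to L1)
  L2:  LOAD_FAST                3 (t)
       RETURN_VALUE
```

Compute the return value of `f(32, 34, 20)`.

LOAD_FAST a → push 32. Stack: [32]
LOAD_CONST → push 4. Stack: [32, 4]
BINARY_OP + → 32 + 4 = 36. Stack: [36]
STORE_FAST t → t=36. Stack: []
LOAD_FAST_LOAD_FAST t,c → push 36,20. Stack: [36, 20]
BINARY_OP ^ → 36 ^ 20 = 48. Stack: [48]
STORE_FAST t → t=48. Stack: []
LOAD_CONST → push 0. Stack: [0]
STORE_FAST i → i=0. Stack: []
LOAD_FAST i → push 0. Stack: [0]
LOAD_CONST → push 2. Stack: [0, 2]
COMPARE_OP bool(<) → 0 vs 2 = True. Stack: [True]
POP_JUMP_IF_FALSE → pop True; no jump. Stack: []
LOAD_FAST_LOAD_FAST t,a → push 48,32. Stack: [48, 32]
BINARY_OP - → 48 - 32 = 16. Stack: [16]
STORE_FAST t → t=16. Stack: []
LOAD_FAST i → push 0. Stack: [0]
LOAD_CONST → push 1. Stack: [0, 1]
BINARY_OP + → 0 + 1 = 1. Stack: [1]
STORE_FAST i → i=1. Stack: []
LOAD_FAST i → push 1. Stack: [1]
LOAD_CONST → push 2. Stack: [1, 2]
COMPARE_OP bool(<) → 1 vs 2 = True. Stack: [True]
POP_JUMP_IF_FALSE → pop True; no jump. Stack: []
LOAD_FAST_LOAD_FAST t,a → push 16,32. Stack: [16, 32]
BINARY_OP - → 16 - 32 = -16. Stack: [-16]
STORE_FAST t → t=-16. Stack: []
LOAD_FAST i → push 1. Stack: [1]
LOAD_CONST → push 1. Stack: [1, 1]
BINARY_OP + → 1 + 1 = 2. Stack: [2]
STORE_FAST i → i=2. Stack: []
LOAD_FAST i → push 2. Stack: [2]
LOAD_CONST → push 2. Stack: [2, 2]
COMPARE_OP bool(<) → 2 vs 2 = False. Stack: [False]
POP_JUMP_IF_FALSE → pop False; jump. Stack: []
LOAD_FAST t → push -16. Stack: [-16]
RETURN_VALUE → return -16.

-16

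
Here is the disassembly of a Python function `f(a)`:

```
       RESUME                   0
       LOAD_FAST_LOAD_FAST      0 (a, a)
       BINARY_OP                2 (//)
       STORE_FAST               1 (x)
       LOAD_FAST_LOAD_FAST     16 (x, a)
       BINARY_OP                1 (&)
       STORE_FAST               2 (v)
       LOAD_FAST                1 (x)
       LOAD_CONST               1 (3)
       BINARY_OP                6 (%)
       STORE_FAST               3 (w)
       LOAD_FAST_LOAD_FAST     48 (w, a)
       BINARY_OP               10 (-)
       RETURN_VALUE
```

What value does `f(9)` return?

LOAD_FAST_LOAD_FAST a,a → push 9,9. Stack: [9, 9]
BINARY_OP // → 9 // 9 = 1. Stack: [1]
STORE_FAST x → x=1. Stack: []
LOAD_FAST_LOAD_FAST x,a → push 1,9. Stack: [1, 9]
BINARY_OP & → 1 & 9 = 1. Stack: [1]
STORE_FAST v → v=1. Stack: []
LOAD_FAST x → push 1. Stack: [1]
LOAD_CONST → push 3. Stack: [1, 3]
BINARY_OP % → 1 % 3 = 1. Stack: [1]
STORE_FAST w → w=1. Stack: []
LOAD_FAST_LOAD_FAST w,a → push 1,9. Stack: [1, 9]
BINARY_OP - → 1 - 9 = -8. Stack: [-8]
RETURN_VALUE → return -8.

-8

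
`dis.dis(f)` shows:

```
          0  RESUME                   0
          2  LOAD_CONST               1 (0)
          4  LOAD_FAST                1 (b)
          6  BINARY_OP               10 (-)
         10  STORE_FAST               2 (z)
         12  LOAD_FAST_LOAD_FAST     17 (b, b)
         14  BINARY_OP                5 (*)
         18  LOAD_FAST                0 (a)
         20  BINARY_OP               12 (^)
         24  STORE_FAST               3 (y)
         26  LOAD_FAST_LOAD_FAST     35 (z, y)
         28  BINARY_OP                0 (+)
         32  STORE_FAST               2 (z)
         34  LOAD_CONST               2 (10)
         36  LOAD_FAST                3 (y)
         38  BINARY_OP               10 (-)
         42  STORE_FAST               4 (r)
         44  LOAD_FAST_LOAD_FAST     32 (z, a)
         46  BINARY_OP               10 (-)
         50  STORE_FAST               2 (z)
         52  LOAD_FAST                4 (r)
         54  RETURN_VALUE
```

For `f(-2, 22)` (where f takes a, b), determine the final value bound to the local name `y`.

-486

LOAD_CONST → push 0. Stack: [0]
LOAD_FAST b → push 22. Stack: [0, 22]
BINARY_OP - → 0 - 22 = -22. Stack: [-22]
STORE_FAST z → z=-22. Stack: []
LOAD_FAST_LOAD_FAST b,b → push 22,22. Stack: [22, 22]
BINARY_OP * → 22 * 22 = 484. Stack: [484]
LOAD_FAST a → push -2. Stack: [484, -2]
BINARY_OP ^ → 484 ^ -2 = -486. Stack: [-486]
STORE_FAST y → y=-486. Stack: []
LOAD_FAST_LOAD_FAST z,y → push -22,-486. Stack: [-22, -486]
BINARY_OP + → -22 + -486 = -508. Stack: [-508]
STORE_FAST z → z=-508. Stack: []
LOAD_CONST → push 10. Stack: [10]
LOAD_FAST y → push -486. Stack: [10, -486]
BINARY_OP - → 10 - -486 = 496. Stack: [496]
STORE_FAST r → r=496. Stack: []
LOAD_FAST_LOAD_FAST z,a → push -508,-2. Stack: [-508, -2]
BINARY_OP - → -508 - -2 = -506. Stack: [-506]
STORE_FAST z → z=-506. Stack: []
LOAD_FAST r → push 496. Stack: [496]
RETURN_VALUE → return 496.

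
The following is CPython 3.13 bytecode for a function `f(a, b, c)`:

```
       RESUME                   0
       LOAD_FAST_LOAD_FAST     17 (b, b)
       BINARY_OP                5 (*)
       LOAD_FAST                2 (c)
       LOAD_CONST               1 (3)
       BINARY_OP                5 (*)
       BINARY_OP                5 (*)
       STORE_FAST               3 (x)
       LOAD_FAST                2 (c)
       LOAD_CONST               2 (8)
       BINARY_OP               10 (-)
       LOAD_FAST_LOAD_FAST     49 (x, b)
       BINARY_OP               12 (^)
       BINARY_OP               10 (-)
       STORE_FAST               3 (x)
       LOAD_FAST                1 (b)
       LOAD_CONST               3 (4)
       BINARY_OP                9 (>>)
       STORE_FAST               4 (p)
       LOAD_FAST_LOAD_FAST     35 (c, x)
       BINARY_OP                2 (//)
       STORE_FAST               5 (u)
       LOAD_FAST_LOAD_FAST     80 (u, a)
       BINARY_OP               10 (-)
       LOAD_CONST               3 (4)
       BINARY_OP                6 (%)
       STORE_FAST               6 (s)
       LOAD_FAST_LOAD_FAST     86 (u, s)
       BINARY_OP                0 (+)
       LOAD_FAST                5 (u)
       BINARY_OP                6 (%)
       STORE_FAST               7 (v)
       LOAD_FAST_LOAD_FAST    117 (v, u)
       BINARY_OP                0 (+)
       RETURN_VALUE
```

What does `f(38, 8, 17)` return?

-1

LOAD_FAST_LOAD_FAST b,b → push 8,8. Stack: [8, 8]
BINARY_OP * → 8 * 8 = 64. Stack: [64]
LOAD_FAST c → push 17. Stack: [64, 17]
LOAD_CONST → push 3. Stack: [64, 17, 3]
BINARY_OP * → 17 * 3 = 51. Stack: [64, 51]
BINARY_OP * → 64 * 51 = 3264. Stack: [3264]
STORE_FAST x → x=3264. Stack: []
LOAD_FAST c → push 17. Stack: [17]
LOAD_CONST → push 8. Stack: [17, 8]
BINARY_OP - → 17 - 8 = 9. Stack: [9]
LOAD_FAST_LOAD_FAST x,b → push 3264,8. Stack: [9, 3264, 8]
BINARY_OP ^ → 3264 ^ 8 = 3272. Stack: [9, 3272]
BINARY_OP - → 9 - 3272 = -3263. Stack: [-3263]
STORE_FAST x → x=-3263. Stack: []
LOAD_FAST b → push 8. Stack: [8]
LOAD_CONST → push 4. Stack: [8, 4]
BINARY_OP >> → 8 >> 4 = 0. Stack: [0]
STORE_FAST p → p=0. Stack: []
LOAD_FAST_LOAD_FAST c,x → push 17,-3263. Stack: [17, -3263]
BINARY_OP // → 17 // -3263 = -1. Stack: [-1]
STORE_FAST u → u=-1. Stack: []
LOAD_FAST_LOAD_FAST u,a → push -1,38. Stack: [-1, 38]
BINARY_OP - → -1 - 38 = -39. Stack: [-39]
LOAD_CONST → push 4. Stack: [-39, 4]
BINARY_OP % → -39 % 4 = 1. Stack: [1]
STORE_FAST s → s=1. Stack: []
LOAD_FAST_LOAD_FAST u,s → push -1,1. Stack: [-1, 1]
BINARY_OP + → -1 + 1 = 0. Stack: [0]
LOAD_FAST u → push -1. Stack: [0, -1]
BINARY_OP % → 0 % -1 = 0. Stack: [0]
STORE_FAST v → v=0. Stack: []
LOAD_FAST_LOAD_FAST v,u → push 0,-1. Stack: [0, -1]
BINARY_OP + → 0 + -1 = -1. Stack: [-1]
RETURN_VALUE → return -1.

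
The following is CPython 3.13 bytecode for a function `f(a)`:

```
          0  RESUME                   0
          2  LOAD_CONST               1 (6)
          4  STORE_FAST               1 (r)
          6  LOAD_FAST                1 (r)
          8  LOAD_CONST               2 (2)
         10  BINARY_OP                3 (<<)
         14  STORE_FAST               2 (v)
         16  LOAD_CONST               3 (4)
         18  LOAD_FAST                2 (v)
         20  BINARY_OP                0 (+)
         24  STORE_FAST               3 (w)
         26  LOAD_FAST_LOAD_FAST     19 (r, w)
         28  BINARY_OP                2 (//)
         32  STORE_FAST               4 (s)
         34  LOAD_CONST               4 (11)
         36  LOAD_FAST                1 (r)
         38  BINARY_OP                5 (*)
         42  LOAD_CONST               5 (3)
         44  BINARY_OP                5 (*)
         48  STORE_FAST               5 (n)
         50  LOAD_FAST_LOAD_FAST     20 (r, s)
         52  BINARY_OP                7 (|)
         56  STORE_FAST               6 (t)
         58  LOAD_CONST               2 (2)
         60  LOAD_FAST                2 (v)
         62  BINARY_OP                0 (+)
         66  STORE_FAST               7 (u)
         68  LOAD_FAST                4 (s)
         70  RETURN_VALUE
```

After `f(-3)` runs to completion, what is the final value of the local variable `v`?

LOAD_CONST → push 6. Stack: [6]
STORE_FAST r → r=6. Stack: []
LOAD_FAST r → push 6. Stack: [6]
LOAD_CONST → push 2. Stack: [6, 2]
BINARY_OP << → 6 << 2 = 24. Stack: [24]
STORE_FAST v → v=24. Stack: []
LOAD_CONST → push 4. Stack: [4]
LOAD_FAST v → push 24. Stack: [4, 24]
BINARY_OP + → 4 + 24 = 28. Stack: [28]
STORE_FAST w → w=28. Stack: []
LOAD_FAST_LOAD_FAST r,w → push 6,28. Stack: [6, 28]
BINARY_OP // → 6 // 28 = 0. Stack: [0]
STORE_FAST s → s=0. Stack: []
LOAD_CONST → push 11. Stack: [11]
LOAD_FAST r → push 6. Stack: [11, 6]
BINARY_OP * → 11 * 6 = 66. Stack: [66]
LOAD_CONST → push 3. Stack: [66, 3]
BINARY_OP * → 66 * 3 = 198. Stack: [198]
STORE_FAST n → n=198. Stack: []
LOAD_FAST_LOAD_FAST r,s → push 6,0. Stack: [6, 0]
BINARY_OP | → 6 | 0 = 6. Stack: [6]
STORE_FAST t → t=6. Stack: []
LOAD_CONST → push 2. Stack: [2]
LOAD_FAST v → push 24. Stack: [2, 24]
BINARY_OP + → 2 + 24 = 26. Stack: [26]
STORE_FAST u → u=26. Stack: []
LOAD_FAST s → push 0. Stack: [0]
RETURN_VALUE → return 0.

24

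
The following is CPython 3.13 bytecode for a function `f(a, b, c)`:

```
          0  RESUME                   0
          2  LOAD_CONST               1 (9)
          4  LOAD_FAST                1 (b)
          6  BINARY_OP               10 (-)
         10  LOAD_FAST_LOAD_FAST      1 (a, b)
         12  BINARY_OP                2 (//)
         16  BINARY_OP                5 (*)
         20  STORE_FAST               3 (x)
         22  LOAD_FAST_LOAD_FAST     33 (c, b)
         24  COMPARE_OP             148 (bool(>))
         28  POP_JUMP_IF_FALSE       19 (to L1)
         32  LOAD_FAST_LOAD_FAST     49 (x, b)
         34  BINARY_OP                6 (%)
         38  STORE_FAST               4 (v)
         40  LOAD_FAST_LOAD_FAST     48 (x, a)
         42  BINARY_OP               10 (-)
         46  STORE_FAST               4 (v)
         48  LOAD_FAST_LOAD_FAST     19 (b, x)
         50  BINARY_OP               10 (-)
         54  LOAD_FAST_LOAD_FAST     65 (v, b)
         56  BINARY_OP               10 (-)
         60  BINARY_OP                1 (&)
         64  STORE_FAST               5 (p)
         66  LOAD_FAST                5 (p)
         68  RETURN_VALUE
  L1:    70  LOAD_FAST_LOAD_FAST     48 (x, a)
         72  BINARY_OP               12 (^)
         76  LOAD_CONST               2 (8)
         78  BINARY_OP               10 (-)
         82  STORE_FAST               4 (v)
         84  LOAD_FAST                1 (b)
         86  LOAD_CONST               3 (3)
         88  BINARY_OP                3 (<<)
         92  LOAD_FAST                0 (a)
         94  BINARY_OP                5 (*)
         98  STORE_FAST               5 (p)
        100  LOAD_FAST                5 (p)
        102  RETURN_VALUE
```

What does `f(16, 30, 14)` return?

3840

LOAD_CONST → push 9. Stack: [9]
LOAD_FAST b → push 30. Stack: [9, 30]
BINARY_OP - → 9 - 30 = -21. Stack: [-21]
LOAD_FAST_LOAD_FAST a,b → push 16,30. Stack: [-21, 16, 30]
BINARY_OP // → 16 // 30 = 0. Stack: [-21, 0]
BINARY_OP * → -21 * 0 = 0. Stack: [0]
STORE_FAST x → x=0. Stack: []
LOAD_FAST_LOAD_FAST c,b → push 14,30. Stack: [14, 30]
COMPARE_OP bool(>) → 14 vs 30 = False. Stack: [False]
POP_JUMP_IF_FALSE → pop False; jump. Stack: []
LOAD_FAST_LOAD_FAST x,a → push 0,16. Stack: [0, 16]
BINARY_OP ^ → 0 ^ 16 = 16. Stack: [16]
LOAD_CONST → push 8. Stack: [16, 8]
BINARY_OP - → 16 - 8 = 8. Stack: [8]
STORE_FAST v → v=8. Stack: []
LOAD_FAST b → push 30. Stack: [30]
LOAD_CONST → push 3. Stack: [30, 3]
BINARY_OP << → 30 << 3 = 240. Stack: [240]
LOAD_FAST a → push 16. Stack: [240, 16]
BINARY_OP * → 240 * 16 = 3840. Stack: [3840]
STORE_FAST p → p=3840. Stack: []
LOAD_FAST p → push 3840. Stack: [3840]
RETURN_VALUE → return 3840.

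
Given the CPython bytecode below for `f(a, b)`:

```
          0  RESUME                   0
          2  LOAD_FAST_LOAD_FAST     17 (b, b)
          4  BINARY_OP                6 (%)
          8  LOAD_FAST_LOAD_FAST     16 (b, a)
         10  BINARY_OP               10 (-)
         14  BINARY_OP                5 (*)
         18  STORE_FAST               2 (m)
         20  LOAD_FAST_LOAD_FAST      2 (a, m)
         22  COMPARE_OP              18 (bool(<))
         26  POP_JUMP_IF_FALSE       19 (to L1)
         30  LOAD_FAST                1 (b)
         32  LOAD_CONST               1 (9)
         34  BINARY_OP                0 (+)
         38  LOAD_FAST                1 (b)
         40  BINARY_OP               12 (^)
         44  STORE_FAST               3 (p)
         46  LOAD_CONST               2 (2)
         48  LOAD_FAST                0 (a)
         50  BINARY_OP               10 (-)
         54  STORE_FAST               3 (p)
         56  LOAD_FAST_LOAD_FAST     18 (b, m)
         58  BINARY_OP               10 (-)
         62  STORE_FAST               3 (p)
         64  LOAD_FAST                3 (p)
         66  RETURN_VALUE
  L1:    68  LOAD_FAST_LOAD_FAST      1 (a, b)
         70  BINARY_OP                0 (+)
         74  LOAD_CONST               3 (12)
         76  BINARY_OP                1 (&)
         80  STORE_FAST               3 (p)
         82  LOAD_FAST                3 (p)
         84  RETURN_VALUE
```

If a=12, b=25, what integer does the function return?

LOAD_FAST_LOAD_FAST b,b → push 25,25. Stack: [25, 25]
BINARY_OP % → 25 % 25 = 0. Stack: [0]
LOAD_FAST_LOAD_FAST b,a → push 25,12. Stack: [0, 25, 12]
BINARY_OP - → 25 - 12 = 13. Stack: [0, 13]
BINARY_OP * → 0 * 13 = 0. Stack: [0]
STORE_FAST m → m=0. Stack: []
LOAD_FAST_LOAD_FAST a,m → push 12,0. Stack: [12, 0]
COMPARE_OP bool(<) → 12 vs 0 = False. Stack: [False]
POP_JUMP_IF_FALSE → pop False; jump. Stack: []
LOAD_FAST_LOAD_FAST a,b → push 12,25. Stack: [12, 25]
BINARY_OP + → 12 + 25 = 37. Stack: [37]
LOAD_CONST → push 12. Stack: [37, 12]
BINARY_OP & → 37 & 12 = 4. Stack: [4]
STORE_FAST p → p=4. Stack: []
LOAD_FAST p → push 4. Stack: [4]
RETURN_VALUE → return 4.

4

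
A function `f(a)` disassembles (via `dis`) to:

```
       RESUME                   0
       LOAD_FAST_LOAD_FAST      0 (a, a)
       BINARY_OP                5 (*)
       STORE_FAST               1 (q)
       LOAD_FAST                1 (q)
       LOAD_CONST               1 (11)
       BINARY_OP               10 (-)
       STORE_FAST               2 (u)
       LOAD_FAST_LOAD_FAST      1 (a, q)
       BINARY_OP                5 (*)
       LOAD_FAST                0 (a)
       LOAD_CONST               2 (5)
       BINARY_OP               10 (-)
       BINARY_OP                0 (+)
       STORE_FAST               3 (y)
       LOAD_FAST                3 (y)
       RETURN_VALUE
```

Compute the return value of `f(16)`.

4107

LOAD_FAST_LOAD_FAST a,a → push 16,16. Stack: [16, 16]
BINARY_OP * → 16 * 16 = 256. Stack: [256]
STORE_FAST q → q=256. Stack: []
LOAD_FAST q → push 256. Stack: [256]
LOAD_CONST → push 11. Stack: [256, 11]
BINARY_OP - → 256 - 11 = 245. Stack: [245]
STORE_FAST u → u=245. Stack: []
LOAD_FAST_LOAD_FAST a,q → push 16,256. Stack: [16, 256]
BINARY_OP * → 16 * 256 = 4096. Stack: [4096]
LOAD_FAST a → push 16. Stack: [4096, 16]
LOAD_CONST → push 5. Stack: [4096, 16, 5]
BINARY_OP - → 16 - 5 = 11. Stack: [4096, 11]
BINARY_OP + → 4096 + 11 = 4107. Stack: [4107]
STORE_FAST y → y=4107. Stack: []
LOAD_FAST y → push 4107. Stack: [4107]
RETURN_VALUE → return 4107.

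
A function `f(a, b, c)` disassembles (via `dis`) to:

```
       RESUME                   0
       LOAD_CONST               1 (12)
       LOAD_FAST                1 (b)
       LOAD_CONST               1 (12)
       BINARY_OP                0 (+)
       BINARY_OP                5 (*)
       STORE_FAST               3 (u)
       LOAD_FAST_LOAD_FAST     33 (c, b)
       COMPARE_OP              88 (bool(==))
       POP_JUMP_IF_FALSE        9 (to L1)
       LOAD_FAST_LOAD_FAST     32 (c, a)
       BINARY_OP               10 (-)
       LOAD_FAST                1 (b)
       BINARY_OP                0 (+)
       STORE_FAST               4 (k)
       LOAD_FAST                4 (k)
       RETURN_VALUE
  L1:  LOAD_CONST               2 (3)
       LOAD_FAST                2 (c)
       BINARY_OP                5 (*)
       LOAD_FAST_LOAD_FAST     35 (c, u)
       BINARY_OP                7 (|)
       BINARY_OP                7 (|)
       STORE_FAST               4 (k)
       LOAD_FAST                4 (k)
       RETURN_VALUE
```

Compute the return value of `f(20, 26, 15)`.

LOAD_CONST → push 12. Stack: [12]
LOAD_FAST b → push 26. Stack: [12, 26]
LOAD_CONST → push 12. Stack: [12, 26, 12]
BINARY_OP + → 26 + 12 = 38. Stack: [12, 38]
BINARY_OP * → 12 * 38 = 456. Stack: [456]
STORE_FAST u → u=456. Stack: []
LOAD_FAST_LOAD_FAST c,b → push 15,26. Stack: [15, 26]
COMPARE_OP bool(==) → 15 vs 26 = False. Stack: [False]
POP_JUMP_IF_FALSE → pop False; jump. Stack: []
LOAD_CONST → push 3. Stack: [3]
LOAD_FAST c → push 15. Stack: [3, 15]
BINARY_OP * → 3 * 15 = 45. Stack: [45]
LOAD_FAST_LOAD_FAST c,u → push 15,456. Stack: [45, 15, 456]
BINARY_OP | → 15 | 456 = 463. Stack: [45, 463]
BINARY_OP | → 45 | 463 = 495. Stack: [495]
STORE_FAST k → k=495. Stack: []
LOAD_FAST k → push 495. Stack: [495]
RETURN_VALUE → return 495.

495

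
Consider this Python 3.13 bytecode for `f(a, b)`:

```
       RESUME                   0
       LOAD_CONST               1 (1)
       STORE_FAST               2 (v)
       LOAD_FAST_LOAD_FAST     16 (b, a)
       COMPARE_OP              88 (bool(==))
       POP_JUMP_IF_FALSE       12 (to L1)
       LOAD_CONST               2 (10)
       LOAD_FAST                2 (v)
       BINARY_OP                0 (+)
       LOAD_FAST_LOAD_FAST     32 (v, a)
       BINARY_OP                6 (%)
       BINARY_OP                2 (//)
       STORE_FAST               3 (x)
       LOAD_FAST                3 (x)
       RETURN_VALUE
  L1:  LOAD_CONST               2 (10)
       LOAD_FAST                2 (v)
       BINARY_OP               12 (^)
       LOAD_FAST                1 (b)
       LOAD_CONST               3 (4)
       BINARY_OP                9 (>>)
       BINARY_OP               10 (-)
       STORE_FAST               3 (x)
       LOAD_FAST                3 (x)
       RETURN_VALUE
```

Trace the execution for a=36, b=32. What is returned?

LOAD_CONST → push 1. Stack: [1]
STORE_FAST v → v=1. Stack: []
LOAD_FAST_LOAD_FAST b,a → push 32,36. Stack: [32, 36]
COMPARE_OP bool(==) → 32 vs 36 = False. Stack: [False]
POP_JUMP_IF_FALSE → pop False; jump. Stack: []
LOAD_CONST → push 10. Stack: [10]
LOAD_FAST v → push 1. Stack: [10, 1]
BINARY_OP ^ → 10 ^ 1 = 11. Stack: [11]
LOAD_FAST b → push 32. Stack: [11, 32]
LOAD_CONST → push 4. Stack: [11, 32, 4]
BINARY_OP >> → 32 >> 4 = 2. Stack: [11, 2]
BINARY_OP - → 11 - 2 = 9. Stack: [9]
STORE_FAST x → x=9. Stack: []
LOAD_FAST x → push 9. Stack: [9]
RETURN_VALUE → return 9.

9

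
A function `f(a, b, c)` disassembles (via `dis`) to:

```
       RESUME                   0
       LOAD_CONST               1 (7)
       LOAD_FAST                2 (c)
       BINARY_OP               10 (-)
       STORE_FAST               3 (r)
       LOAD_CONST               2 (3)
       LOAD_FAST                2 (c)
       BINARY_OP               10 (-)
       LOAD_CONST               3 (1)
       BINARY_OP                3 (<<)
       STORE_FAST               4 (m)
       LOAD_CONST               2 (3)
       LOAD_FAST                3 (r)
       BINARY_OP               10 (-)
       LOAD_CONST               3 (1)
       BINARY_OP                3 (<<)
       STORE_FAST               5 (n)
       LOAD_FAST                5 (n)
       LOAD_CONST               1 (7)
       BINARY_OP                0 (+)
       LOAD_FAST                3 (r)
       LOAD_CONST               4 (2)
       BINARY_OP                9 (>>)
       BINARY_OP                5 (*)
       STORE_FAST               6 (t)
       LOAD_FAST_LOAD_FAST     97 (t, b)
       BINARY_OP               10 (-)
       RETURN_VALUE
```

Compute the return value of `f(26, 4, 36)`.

LOAD_CONST → push 7. Stack: [7]
LOAD_FAST c → push 36. Stack: [7, 36]
BINARY_OP - → 7 - 36 = -29. Stack: [-29]
STORE_FAST r → r=-29. Stack: []
LOAD_CONST → push 3. Stack: [3]
LOAD_FAST c → push 36. Stack: [3, 36]
BINARY_OP - → 3 - 36 = -33. Stack: [-33]
LOAD_CONST → push 1. Stack: [-33, 1]
BINARY_OP << → -33 << 1 = -66. Stack: [-66]
STORE_FAST m → m=-66. Stack: []
LOAD_CONST → push 3. Stack: [3]
LOAD_FAST r → push -29. Stack: [3, -29]
BINARY_OP - → 3 - -29 = 32. Stack: [32]
LOAD_CONST → push 1. Stack: [32, 1]
BINARY_OP << → 32 << 1 = 64. Stack: [64]
STORE_FAST n → n=64. Stack: []
LOAD_FAST n → push 64. Stack: [64]
LOAD_CONST → push 7. Stack: [64, 7]
BINARY_OP + → 64 + 7 = 71. Stack: [71]
LOAD_FAST r → push -29. Stack: [71, -29]
LOAD_CONST → push 2. Stack: [71, -29, 2]
BINARY_OP >> → -29 >> 2 = -8. Stack: [71, -8]
BINARY_OP * → 71 * -8 = -568. Stack: [-568]
STORE_FAST t → t=-568. Stack: []
LOAD_FAST_LOAD_FAST t,b → push -568,4. Stack: [-568, 4]
BINARY_OP - → -568 - 4 = -572. Stack: [-572]
RETURN_VALUE → return -572.

-572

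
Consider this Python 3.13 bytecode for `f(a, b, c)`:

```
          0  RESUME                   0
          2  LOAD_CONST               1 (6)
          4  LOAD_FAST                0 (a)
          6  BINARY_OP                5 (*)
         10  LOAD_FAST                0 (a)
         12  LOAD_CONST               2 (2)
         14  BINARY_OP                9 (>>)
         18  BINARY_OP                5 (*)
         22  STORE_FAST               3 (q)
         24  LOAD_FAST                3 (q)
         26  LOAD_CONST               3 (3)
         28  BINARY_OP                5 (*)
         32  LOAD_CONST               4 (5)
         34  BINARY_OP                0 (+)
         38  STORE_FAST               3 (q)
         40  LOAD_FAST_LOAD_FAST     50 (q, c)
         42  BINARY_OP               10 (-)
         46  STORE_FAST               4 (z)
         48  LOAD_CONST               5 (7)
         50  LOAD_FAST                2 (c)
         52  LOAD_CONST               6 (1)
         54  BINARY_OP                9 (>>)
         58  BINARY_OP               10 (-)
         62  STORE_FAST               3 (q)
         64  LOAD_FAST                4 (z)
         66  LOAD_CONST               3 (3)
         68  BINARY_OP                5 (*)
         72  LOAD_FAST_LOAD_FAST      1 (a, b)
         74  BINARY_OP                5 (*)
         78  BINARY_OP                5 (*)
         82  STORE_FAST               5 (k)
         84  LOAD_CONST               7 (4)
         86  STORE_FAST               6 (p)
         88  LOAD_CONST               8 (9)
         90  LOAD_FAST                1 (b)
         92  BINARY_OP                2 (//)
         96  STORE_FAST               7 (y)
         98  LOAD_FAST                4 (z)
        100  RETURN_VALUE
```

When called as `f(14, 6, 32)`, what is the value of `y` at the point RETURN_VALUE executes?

1

LOAD_CONST → push 6. Stack: [6]
LOAD_FAST a → push 14. Stack: [6, 14]
BINARY_OP * → 6 * 14 = 84. Stack: [84]
LOAD_FAST a → push 14. Stack: [84, 14]
LOAD_CONST → push 2. Stack: [84, 14, 2]
BINARY_OP >> → 14 >> 2 = 3. Stack: [84, 3]
BINARY_OP * → 84 * 3 = 252. Stack: [252]
STORE_FAST q → q=252. Stack: []
LOAD_FAST q → push 252. Stack: [252]
LOAD_CONST → push 3. Stack: [252, 3]
BINARY_OP * → 252 * 3 = 756. Stack: [756]
LOAD_CONST → push 5. Stack: [756, 5]
BINARY_OP + → 756 + 5 = 761. Stack: [761]
STORE_FAST q → q=761. Stack: []
LOAD_FAST_LOAD_FAST q,c → push 761,32. Stack: [761, 32]
BINARY_OP - → 761 - 32 = 729. Stack: [729]
STORE_FAST z → z=729. Stack: []
LOAD_CONST → push 7. Stack: [7]
LOAD_FAST c → push 32. Stack: [7, 32]
LOAD_CONST → push 1. Stack: [7, 32, 1]
BINARY_OP >> → 32 >> 1 = 16. Stack: [7, 16]
BINARY_OP - → 7 - 16 = -9. Stack: [-9]
STORE_FAST q → q=-9. Stack: []
LOAD_FAST z → push 729. Stack: [729]
LOAD_CONST → push 3. Stack: [729, 3]
BINARY_OP * → 729 * 3 = 2187. Stack: [2187]
LOAD_FAST_LOAD_FAST a,b → push 14,6. Stack: [2187, 14, 6]
BINARY_OP * → 14 * 6 = 84. Stack: [2187, 84]
BINARY_OP * → 2187 * 84 = 183708. Stack: [183708]
STORE_FAST k → k=183708. Stack: []
LOAD_CONST → push 4. Stack: [4]
STORE_FAST p → p=4. Stack: []
LOAD_CONST → push 9. Stack: [9]
LOAD_FAST b → push 6. Stack: [9, 6]
BINARY_OP // → 9 // 6 = 1. Stack: [1]
STORE_FAST y → y=1. Stack: []
LOAD_FAST z → push 729. Stack: [729]
RETURN_VALUE → return 729.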